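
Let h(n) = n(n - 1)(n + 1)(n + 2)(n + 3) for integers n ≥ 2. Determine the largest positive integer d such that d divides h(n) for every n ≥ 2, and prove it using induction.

d = 120

Computing the first values: h(2) = 120 and h(3) = 720; gcd(120, 720) = 120, so d ≤ 120.
We prove 120 | n(n - 1)(n + 1)(n + 2)(n + 3) for all n ≥ 2 by induction on n.
When n = 2: h(2) = 120 = 120·(1), so 120 | h(2).
For the inductive step, assume it holds for an arbitrary k ≥ 2, i.e. 120 | h(k). Then
h(k+1) − h(k) = k·(k+1)·(k+2)·(k+3)·(k+4) − (k-1)·k·(k+1)·(k+2)·(k+3) = k·(k+1)·(k+2)·(k+3)·[(k+4) − (k-1)] = 5·k·(k+1)·(k+2)·(k+3). The product of 4 consecutive integers is divisible by (4)! = 24, so h(k+1) − h(k) is divisible by 5·24 = 120. By the inductive hypothesis 120 | h(k), hence 120 | h(k+1).
Hence, by induction on n, the claim holds for every n ≥ 2.
Therefore the largest such d is 120.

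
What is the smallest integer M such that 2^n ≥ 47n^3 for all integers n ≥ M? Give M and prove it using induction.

M = 19

At n = 18: 262144 < 274104, so the inequality fails and M ≥ 19. We prove 2^n ≥ 47n^3 for all n ≥ 19.
For the base case n = 19: 2^n = 524288 and 47n^3 = 322373, so 524288 ≥ 322373.
Inductive step: suppose the statement holds for some r ≥ 19, so 2^r ≥ 47r^3.
Then 2^(r + 1) = 2·(2^r) ≥ 2·(47r^3).
Also, for r ≥ 19 we have 2·(47r^3) ≥ 47(r+1)^3, since 2 ≥ (1 + 1/r)^3 for all r ≥ 19.
Combining, 2^(r + 1) ≥ 47(r+1)^3.
By induction, the statement is established for all n ≥ 19.
Hence the smallest such M is 19.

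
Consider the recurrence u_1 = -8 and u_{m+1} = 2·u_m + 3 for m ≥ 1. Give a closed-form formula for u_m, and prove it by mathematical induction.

Computing the first terms: u_1 = -8, u_2 = -13, u_3 = -23. This suggests u_m = -5·2^(m - 1) - 3.
For the base case m = 1: the formula gives -8 = -8 = u_1.
Inductive step: assume the claim holds for m = k, so u_k = -5·2^(k - 1) - 3.
Then u_{k+1} = 2·u_k + 3 = 2·(-5·2^(k - 1) - 3) + 3 = -5·2^k - 3 = -5·2^((k+1) - 1) - 3,
which is the claimed formula at m = k+1.
By the principle of mathematical induction, the result holds for all m ≥ 1.

u_m = -5·2^(m - 1) - 3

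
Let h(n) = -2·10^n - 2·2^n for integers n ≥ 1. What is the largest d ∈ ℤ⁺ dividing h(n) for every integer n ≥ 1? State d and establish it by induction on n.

d = 8

Computing the first values: h(1) = -24 and h(2) = -208; gcd(-24, -208) = 8, so d ≤ 8.
We prove 8 | -2·10^n - 2·2^n for all n ≥ 1 by induction on n.
Base step (n = 1): h(1) = -24 = 8·(-3), so 8 | h(1).
For the inductive step, assume it holds for an arbitrary i ≥ 1, i.e. 8 | h(i). Then
h(i+1) − 10·h(i) = (-2·10^(i+1) - 2·2^(i+1)) − 10·(-2·10^i - 2·2^i) = (-2)·2^i·(2 − 10) = (16)·2^i. Since 8 | h(i) by the inductive hypothesis, 8 | 10·h(i); and 8 | 16 since 16 = 8·2. Therefore 8 | h(i+1).
This completes the induction.
Therefore the largest such d is 8.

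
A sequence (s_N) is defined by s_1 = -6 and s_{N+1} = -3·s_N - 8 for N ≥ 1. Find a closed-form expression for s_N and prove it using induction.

Computing the first terms: s_1 = -6, s_2 = 10, s_3 = -38. This suggests s_N = -4(-3)^(N - 1) - 2.
Base step (N = 1): the formula gives -6 = -6 = s_1.
Suppose the result is true for N = i, so s_i = -4(-3)^(i - 1) - 2.
Then s_{i+1} = -3·s_i - 8 = -3·(-4(-3)^(i - 1) - 2) - 8 = -4(-3)^i - 2 = -4(-3)^((i+1) - 1) - 2,
which is the claimed formula at N = i+1.
This completes the induction.

s_N = -4(-3)^(N - 1) - 2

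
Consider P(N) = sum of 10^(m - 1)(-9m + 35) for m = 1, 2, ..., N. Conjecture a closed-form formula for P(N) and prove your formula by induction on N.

We claim P(N) = 10^N(-N + 4) - 4 for all N ≥ 1.
Base case (N = 1): P(1) = 26, and the closed form gives 26. They agree.
Inductive step: suppose the statement holds for some m ≥ 1, so P(m) = 10^m(-m + 4) - 4.
Then P(m+1) = P(m) + (10^m(-9m + 26)) = (10^m(-m + 4) - 4) + (10^m(-9m + 26)).
Simplifying, P(m+1) = -10·10^m·m + 30·10^m - 4 = 10^(m+1)(-(m+1) + 4) - 4,
which is the closed form with N = m+1.
By induction, the statement is established for all N ≥ 1.

P(N) = 10^N(-N + 4) - 4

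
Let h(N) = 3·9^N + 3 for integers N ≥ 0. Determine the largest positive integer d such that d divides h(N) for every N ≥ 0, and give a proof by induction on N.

d = 6

Computing the first values: h(0) = 6 and h(1) = 30; gcd(6, 30) = 6, so d ≤ 6.
We prove 6 | 3·9^N + 3 for all N ≥ 0 by induction on N.
Base step (N = 0): h(0) = 6 = 6·(1), so 6 | h(0).
Suppose the result is true for N = i, i.e. 6 | h(i). Then
h(i+1) = 3·9^(i+1) + 3 = 9·(3·9^i + 3) - 24 = 9·h(i) - 24. The first term is divisible by 6 by the inductive hypothesis, and -24 is divisible by 6. Hence 6 | h(i+1).
Hence, by induction on N, the claim holds for every N ≥ 0.
Therefore the largest such d is 6.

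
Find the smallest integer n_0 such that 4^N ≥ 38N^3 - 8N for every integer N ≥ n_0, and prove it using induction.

n_0 = 7

At N = 6: 4096 < 8160, so the inequality fails and n_0 ≥ 7. We prove 4^N ≥ 38N^3 - 8N for all N ≥ 7.
For the base case N = 7: 4^N = 16384 and 38N^3 - 8N = 12978, so 16384 ≥ 12978.
Suppose the result is true for N = p, so 4^p ≥ 38p^3 - 8p.
Then 4^(p + 1) = 4·(4^p) ≥ 4·(38p^3 - 8p).
Also, for p ≥ 7 we have 4·(38p^3 - 8p) ≥ 38(p+1)^3 - 8(p+1), since 4·(38p^3 - 8p) − (38(p+1)^3 - 8(p+1)) = 114p^3 - 114p^2 - 138p - 30, which is nonnegative for all p ≥ 7.
Combining, 4^(p + 1) ≥ 38(p+1)^3 - 8(p+1).
This completes the induction.
Hence the smallest such n_0 is 7.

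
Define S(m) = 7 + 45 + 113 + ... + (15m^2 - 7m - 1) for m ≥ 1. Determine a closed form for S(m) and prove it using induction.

S(m) = m(5m^2 + 4m - 2)

We claim S(m) = m(5m^2 + 4m - 2) for all m ≥ 1.
When m = 1: S(1) = 7, and the closed form gives 7. They agree.
Suppose the result is true for m = k, so S(k) = k(5k^2 + 4k - 2).
Then S(k+1) = S(k) + (15k^2 + 23k + 7) = (k(5k^2 + 4k - 2)) + (15k^2 + 23k + 7).
Simplifying, S(k+1) = (k + 1)(5k^2 + 14k + 7) = (k+1)(5(k+1)^2 + 4(k+1) - 2),
which is the closed form with m = k+1.
By induction, the statement is established for all m ≥ 1.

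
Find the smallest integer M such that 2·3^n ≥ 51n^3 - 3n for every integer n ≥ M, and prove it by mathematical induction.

At n = 8: 13122 < 26088, so the inequality fails and M ≥ 9. We prove 2·3^n ≥ 51n^3 - 3n for all n ≥ 9.
When n = 9: 2·3^n = 39366 and 51n^3 - 3n = 37152, so 39366 ≥ 37152.
For the inductive step, assume it holds for an arbitrary r ≥ 9, so 2·3^r ≥ 51r^3 - 3r.
Then 2·3^(r + 1) = 3·(2·3^r) ≥ 3·(51r^3 - 3r).
Also, for r ≥ 9 we have 3·(51r^3 - 3r) ≥ 51(r+1)^3 - 3(r+1), since 3·(51r^3 - 3r) − (51(r+1)^3 - 3(r+1)) = 102r^3 - 153r^2 - 159r - 48, which is nonnegative for all r ≥ 9.
Combining, 2·3^(r + 1) ≥ 51(r+1)^3 - 3(r+1).
This completes the induction.
Hence the smallest such M is 9.

M = 9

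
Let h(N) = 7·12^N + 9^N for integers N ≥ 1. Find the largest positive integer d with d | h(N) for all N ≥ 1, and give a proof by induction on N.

Computing the first values: h(1) = 93 and h(2) = 1089; gcd(93, 1089) = 3, so d ≤ 3.
We prove 3 | 7·12^N + 9^N for all N ≥ 1 by induction on N.
Base case (N = 1): h(1) = 93 = 3·(31), so 3 | h(1).
Inductive step: suppose the statement holds for some r ≥ 1, i.e. 3 | h(r). Then
h(r+1) − 12·h(r) = (7·12^(r+1) + 9^(r+1)) − 12·(7·12^r + 9^r) = (1)·9^r·(9 − 12) = (-3)·9^r. Since 3 | h(r) by the inductive hypothesis, 3 | 12·h(r); and 3 | -3 since -3 = 3·-1. Therefore 3 | h(r+1).
By induction, the statement is established for all N ≥ 1.
Therefore the largest such d is 3.

d = 3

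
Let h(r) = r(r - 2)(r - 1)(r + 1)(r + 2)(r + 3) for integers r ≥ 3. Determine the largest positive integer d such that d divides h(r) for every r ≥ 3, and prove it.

Computing the first values: h(3) = 720 and h(4) = 5040; gcd(720, 5040) = 720, so d ≤ 720.
We prove 720 | r(r - 2)(r - 1)(r + 1)(r + 2)(r + 3) for all r ≥ 3 by induction on r.
Base case (r = 3): h(3) = 720 = 720·(1), so 720 | h(3).
For the inductive step, assume it holds for an arbitrary i ≥ 3, i.e. 720 | h(i). Then
h(i+1) − h(i) = (i-1)·i·(i+1)·(i+2)·(i+3)·(i+4) − (i-2)·(i-1)·i·(i+1)·(i+2)·(i+3) = (i-1)·i·(i+1)·(i+2)·(i+3)·[(i+4) − (i-2)] = 6·(i-1)·i·(i+1)·(i+2)·(i+3). The product of 5 consecutive integers is divisible by (5)! = 120, so h(i+1) − h(i) is divisible by 6·120 = 720. By the inductive hypothesis 720 | h(i), hence 720 | h(i+1).
By induction, the statement is established for all r ≥ 3.
Therefore the largest such d is 720.

d = 720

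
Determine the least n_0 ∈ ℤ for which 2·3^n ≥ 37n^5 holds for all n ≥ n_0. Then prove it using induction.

n_0 = 15

At n = 14: 9565938 < 19899488, so the inequality fails and n_0 ≥ 15. We prove 2·3^n ≥ 37n^5 for all n ≥ 15.
For the base case n = 15: 2·3^n = 28697814 and 37n^5 = 28096875, so 28697814 ≥ 28096875.
Suppose the result is true for n = i, so 2·3^i ≥ 37i^5.
Then 2·3^(i + 1) = 3·(2·3^i) ≥ 3·(37i^5).
Also, for i ≥ 15 we have 3·(37i^5) ≥ 37(i+1)^5, since 3 ≥ (1 + 1/i)^5 for all i ≥ 15.
Combining, 2·3^(i + 1) ≥ 37(i+1)^5.
By the principle of mathematical induction, the result holds for all n ≥ 15.
Hence the smallest such n_0 is 15.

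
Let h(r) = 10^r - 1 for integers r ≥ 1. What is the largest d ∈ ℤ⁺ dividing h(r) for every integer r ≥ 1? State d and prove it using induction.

Computing the first values: h(1) = 9 and h(2) = 99; gcd(9, 99) = 9, so d ≤ 9.
We prove 9 | 10^r - 1 for all r ≥ 1 by induction on r.
When r = 1: h(1) = 9 = 9·(1), so 9 | h(1).
Suppose the result is true for r = j, i.e. 9 | h(j). Then
10^{j+1} − 1^{j+1} = 10·10^j − 1·1^j = 10·(10^j − 1^j) + (9)·1^j. The first term is divisible by 9 by the inductive hypothesis, and the second term (9)·1^j is divisible by 9 since 9 | 9. Hence 9 | h(j+1).
Hence, by induction on r, the claim holds for every r ≥ 1.
Therefore the largest such d is 9.

d = 9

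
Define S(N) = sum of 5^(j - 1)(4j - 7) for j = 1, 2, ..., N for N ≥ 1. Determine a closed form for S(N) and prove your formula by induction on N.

S(N) = 5^N(N - 2) + 2

We claim S(N) = 5^N(N - 2) + 2 for all N ≥ 1.
For the base case N = 1: S(1) = -3, and the closed form gives -3. They agree.
Inductive step: assume the claim holds for N = j, so S(j) = 5^j(j - 2) + 2.
Then S(j+1) = S(j) + (5^j(4j - 3)) = (5^j(j - 2) + 2) + (5^j(4j - 3)).
Simplifying, S(j+1) = 5^(j + 1)j - 5^(j + 1) + 2 = 5^(j+1)((j+1) - 2) + 2,
which is the closed form with N = j+1.
By the principle of mathematical induction, the result holds for all N ≥ 1.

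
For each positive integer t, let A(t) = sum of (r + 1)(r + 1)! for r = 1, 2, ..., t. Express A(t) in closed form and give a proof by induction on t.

We claim A(t) = (t + 2)! - 2 for all t ≥ 1.
For the base case t = 1: A(1) = 4, and the closed form gives 4. They agree.
Inductive step: suppose the statement holds for some r ≥ 1, so A(r) = (r + 2)! - 2.
Then A(r+1) = A(r) + ((r + 2)(r + 2)!) = ((r + 2)! - 2) + ((r + 2)(r + 2)!).
Simplifying, A(r+1) = ((r+1) + 2)! - 2,
which is the closed form with t = r+1.
This completes the induction.

A(t) = (t + 2)! - 2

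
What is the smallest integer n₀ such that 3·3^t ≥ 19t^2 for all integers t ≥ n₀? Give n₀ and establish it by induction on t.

At t = 4: 243 < 304, so the inequality fails and n₀ ≥ 5. We prove 3·3^t ≥ 19t^2 for all t ≥ 5.
When t = 5: 3·3^t = 729 and 19t^2 = 475, so 729 ≥ 475.
For the inductive step, assume it holds for an arbitrary i ≥ 5, so 3·3^i ≥ 19i^2.
Then 3·3^(i + 1) = 3·(3·3^i) ≥ 3·(19i^2).
Also, for i ≥ 5 we have 3·(19i^2) ≥ 19(i+1)^2, since 3 ≥ (1 + 1/i)^2 for all i ≥ 5.
Combining, 3·3^(i + 1) ≥ 19(i+1)^2.
By induction, the statement is established for all t ≥ 5.
Hence the smallest such n₀ is 5.

n₀ = 5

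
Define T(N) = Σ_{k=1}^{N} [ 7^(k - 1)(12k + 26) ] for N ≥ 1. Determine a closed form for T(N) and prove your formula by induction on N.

T(N) = 2·7^N(N + 2) - 4

We claim T(N) = 2·7^N(N + 2) - 4 for all N ≥ 1.
Base step (N = 1): T(1) = 38, and the closed form gives 38. They agree.
Inductive step: suppose the statement holds for some k ≥ 1, so T(k) = 2·7^k(k + 2) - 4.
Then T(k+1) = T(k) + (7^k(12k + 38)) = (2·7^k(k + 2) - 4) + (7^k(12k + 38)).
Simplifying, T(k+1) = 14·7^k·k + 42·7^k - 4 = 2·7^(k+1)((k+1) + 2) - 4,
which is the closed form with N = k+1.
Hence, by induction on N, the claim holds for every N ≥ 1.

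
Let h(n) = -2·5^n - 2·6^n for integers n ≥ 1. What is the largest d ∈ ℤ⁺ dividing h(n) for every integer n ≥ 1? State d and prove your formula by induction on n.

Computing the first values: h(1) = -22 and h(2) = -122; gcd(-22, -122) = 2, so d ≤ 2.
We prove 2 | -2·5^n - 2·6^n for all n ≥ 1 by induction on n.
For the base case n = 1: h(1) = -22 = 2·(-11), so 2 | h(1).
For the inductive step, assume it holds for an arbitrary i ≥ 1, i.e. 2 | h(i). Then
h(i+1) − 6·h(i) = (-2·5^(i+1) - 2·6^(i+1)) − 6·(-2·5^i - 2·6^i) = (-2)·5^i·(5 − 6) = (2)·5^i. Since 2 | h(i) by the inductive hypothesis, 2 | 6·h(i); and 2 | 2 since 2 = 2·1. Therefore 2 | h(i+1).
By the principle of mathematical induction, the result holds for all n ≥ 1.
Therefore the largest such d is 2.

d = 2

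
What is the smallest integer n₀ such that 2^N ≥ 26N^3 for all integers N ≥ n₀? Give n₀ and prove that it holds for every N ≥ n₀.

At N = 16: 65536 < 106496, so the inequality fails and n₀ ≥ 17. We prove 2^N ≥ 26N^3 for all N ≥ 17.
For the base case N = 17: 2^N = 131072 and 26N^3 = 127738, so 131072 ≥ 127738.
Suppose the result is true for N = p, so 2^p ≥ 26p^3.
Then 2^(p + 1) = 2·(2^p) ≥ 2·(26p^3).
Also, for p ≥ 17 we have 2·(26p^3) ≥ 26(p+1)^3, since 2 ≥ (1 + 1/p)^3 for all p ≥ 17.
Combining, 2^(p + 1) ≥ 26(p+1)^3.
By the principle of mathematical induction, the result holds for all N ≥ 17.
Hence the smallest such n₀ is 17.

n₀ = 17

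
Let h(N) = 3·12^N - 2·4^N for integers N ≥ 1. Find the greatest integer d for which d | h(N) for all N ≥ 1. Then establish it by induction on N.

d = 4

Computing the first values: h(1) = 28 and h(2) = 400; gcd(28, 400) = 4, so d ≤ 4.
We prove 4 | 3·12^N - 2·4^N for all N ≥ 1 by induction on N.
When N = 1: h(1) = 28 = 4·(7), so 4 | h(1).
For the inductive step, assume it holds for an arbitrary p ≥ 1, i.e. 4 | h(p). Then
h(p+1) − 12·h(p) = (3·12^(p+1) - 2·4^(p+1)) − 12·(3·12^p - 2·4^p) = (-2)·4^p·(4 − 12) = (16)·4^p. Since 4 | h(p) by the inductive hypothesis, 4 | 12·h(p); and 4 | 16 since 16 = 4·4. Therefore 4 | h(p+1).
Hence, by induction on N, the claim holds for every N ≥ 1.
Therefore the largest such d is 4.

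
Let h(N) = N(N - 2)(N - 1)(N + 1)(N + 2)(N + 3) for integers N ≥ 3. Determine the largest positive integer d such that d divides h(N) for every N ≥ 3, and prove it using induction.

Computing the first values: h(3) = 720 and h(4) = 5040; gcd(720, 5040) = 720, so d ≤ 720.
We prove 720 | N(N - 2)(N - 1)(N + 1)(N + 2)(N + 3) for all N ≥ 3 by induction on N.
Base case (N = 3): h(3) = 720 = 720·(1), so 720 | h(3).
Suppose the result is true for N = k, i.e. 720 | h(k). Then
h(k+1) − h(k) = (k-1)·k·(k+1)·(k+2)·(k+3)·(k+4) − (k-2)·(k-1)·k·(k+1)·(k+2)·(k+3) = (k-1)·k·(k+1)·(k+2)·(k+3)·[(k+4) − (k-2)] = 6·(k-1)·k·(k+1)·(k+2)·(k+3). The product of 5 consecutive integers is divisible by (5)! = 120, so h(k+1) − h(k) is divisible by 6·120 = 720. By the inductive hypothesis 720 | h(k), hence 720 | h(k+1).
By induction, the statement is established for all N ≥ 3.
Therefore the largest such d is 720.

d = 720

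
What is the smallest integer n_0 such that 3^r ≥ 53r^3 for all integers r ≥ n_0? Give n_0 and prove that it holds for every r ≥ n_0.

n_0 = 10

At r = 9: 19683 < 38637, so the inequality fails and n_0 ≥ 10. We prove 3^r ≥ 53r^3 for all r ≥ 10.
Base step (r = 10): 3^r = 59049 and 53r^3 = 53000, so 59049 ≥ 53000.
For the inductive step, assume it holds for an arbitrary m ≥ 10, so 3^m ≥ 53m^3.
Then 3^(m + 1) = 3·(3^m) ≥ 3·(53m^3).
Also, for m ≥ 10 we have 3·(53m^3) ≥ 53(m+1)^3, since 3 ≥ (1 + 1/m)^3 for all m ≥ 10.
Combining, 3^(m + 1) ≥ 53(m+1)^3.
Hence, by induction on r, the claim holds for every r ≥ 10.
Hence the smallest such n_0 is 10.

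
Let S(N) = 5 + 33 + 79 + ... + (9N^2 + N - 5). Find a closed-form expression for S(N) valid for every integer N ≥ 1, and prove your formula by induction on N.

We claim S(N) = N(3N^2 + 5N - 3) for all N ≥ 1.
Base step (N = 1): S(1) = 5, and the closed form gives 5. They agree.
For the inductive step, assume it holds for an arbitrary m ≥ 1, so S(m) = m(3m^2 + 5m - 3).
Then S(m+1) = S(m) + (m + 9(m + 1)^2 - 4) = (m(3m^2 + 5m - 3)) + (m + 9(m + 1)^2 - 4).
Simplifying, S(m+1) = (m + 1)(3m^2 + 11m + 5) = (m+1)(3(m+1)^2 + 5(m+1) - 3),
which is the closed form with N = m+1.
By induction, the statement is established for all N ≥ 1.

S(N) = N(3N^2 + 5N - 3)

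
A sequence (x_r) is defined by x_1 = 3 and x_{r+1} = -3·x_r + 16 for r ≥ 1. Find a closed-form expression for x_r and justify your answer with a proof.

x_r = -(-3)^(r - 1) + 4

Computing the first terms: x_1 = 3, x_2 = 7, x_3 = -5. This suggests x_r = -(-3)^(r - 1) + 4.
When r = 1: the formula gives 3 = 3 = x_1.
Inductive step: assume the claim holds for r = k, so x_k = -(-3)^(k - 1) + 4.
Then x_{k+1} = -3·x_k + 16 = -3·(-(-3)^(k - 1) + 4) + 16 = -(-3)^k + 4 = -(-3)^((k+1) - 1) + 4,
which is the claimed formula at r = k+1.
By induction, the statement is established for all r ≥ 1.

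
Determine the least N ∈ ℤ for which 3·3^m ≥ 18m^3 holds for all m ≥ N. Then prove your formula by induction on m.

At m = 6: 2187 < 3888, so the inequality fails and N ≥ 7. We prove 3·3^m ≥ 18m^3 for all m ≥ 7.
Base case (m = 7): 3·3^m = 6561 and 18m^3 = 6174, so 6561 ≥ 6174.
Inductive step: assume the claim holds for m = k, so 3·3^k ≥ 18k^3.
Then 3·3^(k + 1) = 3·(3·3^k) ≥ 3·(18k^3).
Also, for k ≥ 7 we have 3·(18k^3) ≥ 18(k+1)^3, since 3 ≥ (1 + 1/k)^3 for all k ≥ 7.
Combining, 3·3^(k + 1) ≥ 18(k+1)^3.
By the principle of mathematical induction, the result holds for all m ≥ 7.
Hence the smallest such N is 7.

N = 7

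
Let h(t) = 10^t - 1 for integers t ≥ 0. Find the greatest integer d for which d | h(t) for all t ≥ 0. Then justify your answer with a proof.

Computing the first values: h(0) = 0 and h(1) = 9; gcd(0, 9) = 9, so d ≤ 9.
We prove 9 | 10^t - 1 for all t ≥ 0 by induction on t.
Base case (t = 0): h(0) = 0 = 9·(0), so 9 | h(0).
For the inductive step, assume it holds for an arbitrary k ≥ 0, i.e. 9 | h(k). Then
h(k+1) = 10^(k+1) - 1 = 10·(10^k - 1) + 9 = 10·h(k) + 9. The first term is divisible by 9 by the inductive hypothesis, and 9 is divisible by 9. Hence 9 | h(k+1).
Hence, by induction on t, the claim holds for every t ≥ 0.
Therefore the largest such d is 9.

d = 9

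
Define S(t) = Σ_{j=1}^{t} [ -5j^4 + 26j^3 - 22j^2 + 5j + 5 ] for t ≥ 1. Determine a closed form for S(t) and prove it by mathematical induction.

We claim S(t) = -t(t^4 - 4t^3 - 4t^2 + 2t - 4) for all t ≥ 1.
Base case (t = 1): S(1) = 9, and the closed form gives 9. They agree.
Inductive step: assume the claim holds for t = j, so S(j) = j(-j^4 + 4j^3 + 4j^2 - 2j + 4).
Then S(j+1) = S(j) + (-5j^4 + 6j^3 + 26j^2 + 19j + 9) = (j(-j^4 + 4j^3 + 4j^2 - 2j + 4)) + (-5j^4 + 6j^3 + 26j^2 + 19j + 9).
Simplifying, S(j+1) = -(j + 1)(j^4 - 10j^2 - 14j - 9) = -(j+1)((j+1)^4 - 4(j+1)^3 - 4(j+1)^2 + 2(j+1) - 4),
which is the closed form with t = j+1.
By induction, the statement is established for all t ≥ 1.

S(t) = -t(t^4 - 4t^3 - 4t^2 + 2t - 4)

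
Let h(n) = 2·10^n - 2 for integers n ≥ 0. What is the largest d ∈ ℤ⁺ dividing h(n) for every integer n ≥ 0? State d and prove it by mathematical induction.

Computing the first values: h(0) = 0 and h(1) = 18; gcd(0, 18) = 18, so d ≤ 18.
We prove 18 | 2·10^n - 2 for all n ≥ 0 by induction on n.
Base case (n = 0): h(0) = 0 = 18·(0), so 18 | h(0).
Inductive step: suppose the statement holds for some p ≥ 0, i.e. 18 | h(p). Then
h(p+1) = 2·10^(p+1) - 2 = 10·(2·10^p - 2) + 18 = 10·h(p) + 18. The first term is divisible by 18 by the inductive hypothesis, and 18 is divisible by 18. Hence 18 | h(p+1).
Hence, by induction on n, the claim holds for every n ≥ 0.
Therefore the largest such d is 18.

d = 18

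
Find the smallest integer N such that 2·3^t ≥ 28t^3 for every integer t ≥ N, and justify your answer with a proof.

N = 9

At t = 8: 13122 < 14336, so the inequality fails and N ≥ 9. We prove 2·3^t ≥ 28t^3 for all t ≥ 9.
For the base case t = 9: 2·3^t = 39366 and 28t^3 = 20412, so 39366 ≥ 20412.
Inductive step: suppose the statement holds for some j ≥ 9, so 2·3^j ≥ 28j^3.
Then 2·3^(j + 1) = 3·(2·3^j) ≥ 3·(28j^3).
Also, for j ≥ 9 we have 3·(28j^3) ≥ 28(j+1)^3, since 3 ≥ (1 + 1/j)^3 for all j ≥ 9.
Combining, 2·3^(j + 1) ≥ 28(j+1)^3.
Hence, by induction on t, the claim holds for every t ≥ 9.
Hence the smallest such N is 9.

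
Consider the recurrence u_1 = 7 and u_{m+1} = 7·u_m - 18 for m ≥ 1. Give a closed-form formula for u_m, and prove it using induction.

u_m = 4·7^(m - 1) + 3

Computing the first terms: u_1 = 7, u_2 = 31, u_3 = 199. This suggests u_m = 4·7^(m - 1) + 3.
Base step (m = 1): the formula gives 7 = 7 = u_1.
Inductive step: suppose the statement holds for some i ≥ 1, so u_i = 4·7^(i - 1) + 3.
Then u_{i+1} = 7·u_i - 18 = 7·(4·7^(i - 1) + 3) - 18 = 4·7^i + 3 = 4·7^((i+1) - 1) + 3,
which is the claimed formula at m = i+1.
By induction, the statement is established for all m ≥ 1.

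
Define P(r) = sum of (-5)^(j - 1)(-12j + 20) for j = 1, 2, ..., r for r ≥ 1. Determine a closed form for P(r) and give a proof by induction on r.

P(r) = (-5)^r(2r - 3) + 3

We claim P(r) = (-5)^r(2r - 3) + 3 for all r ≥ 1.
Base step (r = 1): P(1) = 8, and the closed form gives 8. They agree.
Suppose the result is true for r = j, so P(j) = (-5)^j(2j - 3) + 3.
Then P(j+1) = P(j) + ((-5)^j(-12j + 8)) = ((-5)^j(2j - 3) + 3) + ((-5)^j(-12j + 8)).
Simplifying, P(j+1) = -10(-5)^j·j + 5(-5)^j + 3 = (-5)^(j+1)(2(j+1) - 3) + 3,
which is the closed form with r = j+1.
By induction, the statement is established for all r ≥ 1.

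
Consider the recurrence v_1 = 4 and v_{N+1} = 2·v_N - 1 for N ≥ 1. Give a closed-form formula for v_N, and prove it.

Computing the first terms: v_1 = 4, v_2 = 7, v_3 = 13. This suggests v_N = 3·2^(N - 1) + 1.
When N = 1: the formula gives 4 = 4 = v_1.
Suppose the result is true for N = k, so v_k = 3·2^(k - 1) + 1.
Then v_{k+1} = 2·v_k - 1 = 2·(3·2^(k - 1) + 1) - 1 = 3·2^k + 1 = 3·2^((k+1) - 1) + 1,
which is the claimed formula at N = k+1.
This completes the induction.

v_N = 3·2^(N - 1) + 1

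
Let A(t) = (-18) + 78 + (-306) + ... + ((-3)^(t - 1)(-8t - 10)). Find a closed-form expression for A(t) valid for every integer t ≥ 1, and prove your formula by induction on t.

A(t) = (-3)^t(2t + 3) - 3

We claim A(t) = (-3)^t(2t + 3) - 3 for all t ≥ 1.
When t = 1: A(1) = -18, and the closed form gives -18. They agree.
Inductive step: assume the claim holds for t = p, so A(p) = (-3)^p(2p + 3) - 3.
Then A(p+1) = A(p) + ((-3)^p(-8p - 18)) = ((-3)^p(2p + 3) - 3) + ((-3)^p(-8p - 18)).
Simplifying, A(p+1) = -6(-3)^p·p - 15(-3)^p - 3 = (-3)^(p+1)(2(p+1) + 3) - 3,
which is the closed form with t = p+1.
Hence, by induction on t, the claim holds for every t ≥ 1.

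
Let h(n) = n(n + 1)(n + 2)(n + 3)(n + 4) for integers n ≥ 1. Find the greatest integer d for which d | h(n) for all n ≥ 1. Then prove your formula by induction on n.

d = 120

Computing the first values: h(1) = 120 and h(2) = 720; gcd(120, 720) = 120, so d ≤ 120.
We prove 120 | n(n + 1)(n + 2)(n + 3)(n + 4) for all n ≥ 1 by induction on n.
For the base case n = 1: h(1) = 120 = 120·(1), so 120 | h(1).
For the inductive step, assume it holds for an arbitrary m ≥ 1, i.e. 120 | h(m). Then
h(m+1) − h(m) = (m+1)·(m+2)·(m+3)·(m+4)·(m+5) − m·(m+1)·(m+2)·(m+3)·(m+4) = (m+1)·(m+2)·(m+3)·(m+4)·[(m+5) − m] = 5·(m+1)·(m+2)·(m+3)·(m+4). The product of 4 consecutive integers is divisible by (4)! = 24, so h(m+1) − h(m) is divisible by 5·24 = 120. By the inductive hypothesis 120 | h(m), hence 120 | h(m+1).
By the principle of mathematical induction, the result holds for all n ≥ 1.
Therefore the largest such d is 120.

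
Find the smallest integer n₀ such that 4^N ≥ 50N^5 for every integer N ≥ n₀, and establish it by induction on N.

n₀ = 12

At N = 11: 4194304 < 8052550, so the inequality fails and n₀ ≥ 12. We prove 4^N ≥ 50N^5 for all N ≥ 12.
When N = 12: 4^N = 16777216 and 50N^5 = 12441600, so 16777216 ≥ 12441600.
Inductive step: suppose the statement holds for some p ≥ 12, so 4^p ≥ 50p^5.
Then 4^(p + 1) = 4·(4^p) ≥ 4·(50p^5).
Also, for p ≥ 12 we have 4·(50p^5) ≥ 50(p+1)^5, since 4 ≥ (1 + 1/p)^5 for all p ≥ 12.
Combining, 4^(p + 1) ≥ 50(p+1)^5.
By the principle of mathematical induction, the result holds for all N ≥ 12.
Hence the smallest such n₀ is 12.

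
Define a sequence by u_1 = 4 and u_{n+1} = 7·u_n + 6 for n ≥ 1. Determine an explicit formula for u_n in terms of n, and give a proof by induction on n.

Computing the first terms: u_1 = 4, u_2 = 34, u_3 = 244. This suggests u_n = 5·7^(n - 1) - 1.
Base step (n = 1): the formula gives 4 = 4 = u_1.
Suppose the result is true for n = r, so u_r = 5·7^(r - 1) - 1.
Then u_{r+1} = 7·u_r + 6 = 7·(5·7^(r - 1) - 1) + 6 = 5·7^r - 1 = 5·7^((r+1) - 1) - 1,
which is the claimed formula at n = r+1.
Hence, by induction on n, the claim holds for every n ≥ 1.

u_n = 5·7^(n - 1) - 1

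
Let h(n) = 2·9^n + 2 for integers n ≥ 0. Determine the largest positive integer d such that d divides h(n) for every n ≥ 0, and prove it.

Computing the first values: h(0) = 4 and h(1) = 20; gcd(4, 20) = 4, so d ≤ 4.
We prove 4 | 2·9^n + 2 for all n ≥ 0 by induction on n.
Base case (n = 0): h(0) = 4 = 4·(1), so 4 | h(0).
Suppose the result is true for n = j, i.e. 4 | h(j). Then
h(j+1) = 2·9^(j+1) + 2 = 9·(2·9^j + 2) - 16 = 9·h(j) - 16. The first term is divisible by 4 by the inductive hypothesis, and -16 is divisible by 4. Hence 4 | h(j+1).
Hence, by induction on n, the claim holds for every n ≥ 0.
Therefore the largest such d is 4.

d = 4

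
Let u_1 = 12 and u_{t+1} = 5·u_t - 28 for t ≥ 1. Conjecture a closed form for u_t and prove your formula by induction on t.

Computing the first terms: u_1 = 12, u_2 = 32, u_3 = 132. This suggests u_t = 5^t + 7.
For the base case t = 1: the formula gives 12 = 12 = u_1.
For the inductive step, assume it holds for an arbitrary i ≥ 1, so u_i = 5^i + 7.
Then u_{i+1} = 5·u_i - 28 = 5·(5^i + 7) - 28 = 5^(i + 1) + 7,
which is the claimed formula at t = i+1.
By the principle of mathematical induction, the result holds for all t ≥ 1.

u_t = 5^t + 7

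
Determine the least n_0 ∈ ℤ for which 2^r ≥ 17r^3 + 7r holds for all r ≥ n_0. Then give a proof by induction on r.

n_0 = 17

At r = 16: 65536 < 69744, so the inequality fails and n_0 ≥ 17. We prove 2^r ≥ 17r^3 + 7r for all r ≥ 17.
For the base case r = 17: 2^r = 131072 and 17r^3 + 7r = 83640, so 131072 ≥ 83640.
Inductive step: assume the claim holds for r = m, so 2^m ≥ 17m^3 + 7m.
Then 2^(m + 1) = 2·(2^m) ≥ 2·(17m^3 + 7m).
Also, for m ≥ 17 we have 2·(17m^3 + 7m) ≥ 17(m+1)^3 + 7(m+1), since 2·(17m^3 + 7m) − (17(m+1)^3 + 7(m+1)) = 17m^3 - 51m^2 - 44m - 24, which is nonnegative for all m ≥ 17.
Combining, 2^(m + 1) ≥ 17(m+1)^3 + 7(m+1).
This completes the induction.
Hence the smallest such n_0 is 17.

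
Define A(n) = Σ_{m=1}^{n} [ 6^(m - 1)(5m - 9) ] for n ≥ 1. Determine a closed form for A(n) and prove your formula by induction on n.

We claim A(n) = 6^n(n - 2) + 2 for all n ≥ 1.
Base case (n = 1): A(1) = -4, and the closed form gives -4. They agree.
Inductive step: suppose the statement holds for some m ≥ 1, so A(m) = 6^m(m - 2) + 2.
Then A(m+1) = A(m) + (6^m(5m - 4)) = (6^m(m - 2) + 2) + (6^m(5m - 4)).
Simplifying, A(m+1) = 6·6^m·m - 6·6^m + 2 = 6^(m+1)((m+1) - 2) + 2,
which is the closed form with n = m+1.
This completes the induction.

A(n) = 6^n(n - 2) + 2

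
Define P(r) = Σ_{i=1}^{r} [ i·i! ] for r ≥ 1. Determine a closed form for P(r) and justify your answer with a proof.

P(r) = (r + 1)r! - 1

We claim P(r) = (r + 1)r! - 1 for all r ≥ 1.
When r = 1: P(1) = 1, and the closed form gives 1. They agree.
Suppose the result is true for r = i, so P(i) = (i + 1)i! - 1.
Then P(i+1) = P(i) + ((i + 1)(i + 1)!) = ((i + 1)i! - 1) + ((i + 1)(i + 1)!).
Simplifying, P(i+1) = ((i+1) + 1)(i+1)! - 1,
which is the closed form with r = i+1.
This completes the induction.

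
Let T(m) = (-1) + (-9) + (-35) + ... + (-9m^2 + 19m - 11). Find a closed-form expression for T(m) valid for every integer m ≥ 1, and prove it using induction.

T(m) = -m(3m^2 - 5m + 3)

We claim T(m) = -m(3m^2 - 5m + 3) for all m ≥ 1.
Base case (m = 1): T(1) = -1, and the closed form gives -1. They agree.
Inductive step: suppose the statement holds for some i ≥ 1, so T(i) = i(-3i^2 + 5i - 3).
Then T(i+1) = T(i) + (-9i^2 + i - 1) = (i(-3i^2 + 5i - 3)) + (-9i^2 + i - 1).
Simplifying, T(i+1) = -(i + 1)(3i^2 + i + 1) = -(i+1)(3(i+1)^2 - 5(i+1) + 3),
which is the closed form with m = i+1.
By the principle of mathematical induction, the result holds for all m ≥ 1.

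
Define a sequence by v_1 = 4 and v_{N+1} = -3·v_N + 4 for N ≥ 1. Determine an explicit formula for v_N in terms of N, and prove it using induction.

v_N = -(-3)^N + 1

Computing the first terms: v_1 = 4, v_2 = -8, v_3 = 28. This suggests v_N = -(-3)^N + 1.
Base case (N = 1): the formula gives 4 = 4 = v_1.
Inductive step: assume the claim holds for N = r, so v_r = -(-3)^r + 1.
Then v_{r+1} = -3·v_r + 4 = -3·(-(-3)^r + 1) + 4 = -(-3)^(r + 1) + 1,
which is the claimed formula at N = r+1.
By induction, the statement is established for all N ≥ 1.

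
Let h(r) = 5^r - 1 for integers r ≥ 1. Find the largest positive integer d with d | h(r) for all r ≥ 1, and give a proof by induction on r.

Computing the first values: h(1) = 4 and h(2) = 24; gcd(4, 24) = 4, so d ≤ 4.
We prove 4 | 5^r - 1 for all r ≥ 1 by induction on r.
Base step (r = 1): h(1) = 4 = 4·(1), so 4 | h(1).
Suppose the result is true for r = m, i.e. 4 | h(m). Then
5^{m+1} − 1^{m+1} = 5·5^m − 1·1^m = 5·(5^m − 1^m) + (4)·1^m. The first term is divisible by 4 by the inductive hypothesis, and the second term (4)·1^m is divisible by 4 since 4 | 4. Hence 4 | h(m+1).
Hence, by induction on r, the claim holds for every r ≥ 1.
Therefore the largest such d is 4.

d = 4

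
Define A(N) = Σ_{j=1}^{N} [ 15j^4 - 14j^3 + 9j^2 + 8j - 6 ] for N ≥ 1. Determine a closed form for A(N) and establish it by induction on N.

We claim A(N) = N(3N^4 + 4N^3 + N^2 + 5N - 1) for all N ≥ 1.
For the base case N = 1: A(1) = 12, and the closed form gives 12. They agree.
For the inductive step, assume it holds for an arbitrary j ≥ 1, so A(j) = j(3j^4 + 4j^3 + j^2 + 5j - 1).
Then A(j+1) = A(j) + (15j^4 + 46j^3 + 57j^2 + 44j + 12) = (j(3j^4 + 4j^3 + j^2 + 5j - 1)) + (15j^4 + 46j^3 + 57j^2 + 44j + 12).
Simplifying, A(j+1) = (j + 1)(3j^4 + 16j^3 + 31j^2 + 31j + 12) = (j+1)(3(j+1)^4 + 4(j+1)^3 + (j+1)^2 + 5(j+1) - 1),
which is the closed form with N = j+1.
By induction, the statement is established for all N ≥ 1.

A(N) = N(3N^4 + 4N^3 + N^2 + 5N - 1)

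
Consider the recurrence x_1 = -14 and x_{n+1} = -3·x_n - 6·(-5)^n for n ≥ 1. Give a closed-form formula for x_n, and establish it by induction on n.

Computing the first terms: x_1 = -14, x_2 = 72, x_3 = -366. This suggests x_n = (-3)^(n - 1) + 3(-5)^n.
For the base case n = 1: the formula gives -14 = -14 = x_1.
Inductive step: suppose the statement holds for some m ≥ 1, so x_m = (-3)^(m - 1) + 3(-5)^m.
Then x_{m+1} = -3·x_m - 6·(-5)^m = -3·((-3)^(m - 1) + 3(-5)^m) - 6·(-5)^m = (-3)^m + 3(-5)^(m + 1) = (-3)^((m+1) - 1) + 3(-5)^(m+1),
which is the claimed formula at n = m+1.
By the principle of mathematical induction, the result holds for all n ≥ 1.

x_n = (-3)^(n - 1) + 3(-5)^n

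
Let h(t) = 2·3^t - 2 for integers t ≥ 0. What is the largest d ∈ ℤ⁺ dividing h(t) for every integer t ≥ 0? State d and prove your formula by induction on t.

d = 4

Computing the first values: h(0) = 0 and h(1) = 4; gcd(0, 4) = 4, so d ≤ 4.
We prove 4 | 2·3^t - 2 for all t ≥ 0 by induction on t.
When t = 0: h(0) = 0 = 4·(0), so 4 | h(0).
Inductive step: suppose the statement holds for some m ≥ 0, i.e. 4 | h(m). Then
h(m+1) = 2·3^(m+1) - 2 = 3·(2·3^m - 2) + 4 = 3·h(m) + 4. The first term is divisible by 4 by the inductive hypothesis, and 4 is divisible by 4. Hence 4 | h(m+1).
By the principle of mathematical induction, the result holds for all t ≥ 0.
Therefore the largest such d is 4.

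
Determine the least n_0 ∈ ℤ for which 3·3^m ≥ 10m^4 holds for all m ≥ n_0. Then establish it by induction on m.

n_0 = 10

At m = 9: 59049 < 65610, so the inequality fails and n_0 ≥ 10. We prove 3·3^m ≥ 10m^4 for all m ≥ 10.
For the base case m = 10: 3·3^m = 177147 and 10m^4 = 100000, so 177147 ≥ 100000.
Inductive step: suppose the statement holds for some j ≥ 10, so 3·3^j ≥ 10j^4.
Then 3·3^(j + 1) = 3·(3·3^j) ≥ 3·(10j^4).
Also, for j ≥ 10 we have 3·(10j^4) ≥ 10(j+1)^4, since 3 ≥ (1 + 1/j)^4 for all j ≥ 10.
Combining, 3·3^(j + 1) ≥ 10(j+1)^4.
By induction, the statement is established for all m ≥ 10.
Hence the smallest such n_0 is 10.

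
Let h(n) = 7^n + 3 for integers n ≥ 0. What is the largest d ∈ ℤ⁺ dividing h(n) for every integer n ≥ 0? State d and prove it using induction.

Computing the first values: h(0) = 4 and h(1) = 10; gcd(4, 10) = 2, so d ≤ 2.
We prove 2 | 7^n + 3 for all n ≥ 0 by induction on n.
Base case (n = 0): h(0) = 4 = 2·(2), so 2 | h(0).
Inductive step: assume the claim holds for n = j, i.e. 2 | h(j). Then
h(j+1) = 7^(j+1) + 3 = 7·(7^j + 3) - 18 = 7·h(j) - 18. The first term is divisible by 2 by the inductive hypothesis, and -18 is divisible by 2. Hence 2 | h(j+1).
By induction, the statement is established for all n ≥ 0.
Therefore the largest such d is 2.

d = 2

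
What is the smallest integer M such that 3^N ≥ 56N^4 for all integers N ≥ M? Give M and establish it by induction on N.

M = 14

At N = 13: 1594323 < 1599416, so the inequality fails and M ≥ 14. We prove 3^N ≥ 56N^4 for all N ≥ 14.
When N = 14: 3^N = 4782969 and 56N^4 = 2151296, so 4782969 ≥ 2151296.
Inductive step: suppose the statement holds for some r ≥ 14, so 3^r ≥ 56r^4.
Then 3^(r + 1) = 3·(3^r) ≥ 3·(56r^4).
Also, for r ≥ 14 we have 3·(56r^4) ≥ 56(r+1)^4, since 3 ≥ (1 + 1/r)^4 for all r ≥ 14.
Combining, 3^(r + 1) ≥ 56(r+1)^4.
This completes the induction.
Hence the smallest such M is 14.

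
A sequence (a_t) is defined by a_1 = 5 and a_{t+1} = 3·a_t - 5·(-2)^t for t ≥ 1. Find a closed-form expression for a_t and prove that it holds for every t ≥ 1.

a_t = (-2)^t + 7·3^(t - 1)

Computing the first terms: a_1 = 5, a_2 = 25, a_3 = 55. This suggests a_t = (-2)^t + 7·3^(t - 1).
Base case (t = 1): the formula gives 5 = 5 = a_1.
For the inductive step, assume it holds for an arbitrary i ≥ 1, so a_i = (-2)^i + 7·3^(i - 1).
Then a_{i+1} = 3·a_i - 5·(-2)^i = 3·((-2)^i + 7·3^(i - 1)) - 5·(-2)^i = (-2)^(i + 1) + 7·3^i = (-2)^(i+1) + 7·3^((i+1) - 1),
which is the claimed formula at t = i+1.
By the principle of mathematical induction, the result holds for all t ≥ 1.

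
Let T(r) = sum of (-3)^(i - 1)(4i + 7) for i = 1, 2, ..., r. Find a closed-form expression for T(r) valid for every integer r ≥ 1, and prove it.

We claim T(r) = -(-3)^r(r + 2) + 2 for all r ≥ 1.
When r = 1: T(1) = 11, and the closed form gives 11. They agree.
Inductive step: suppose the statement holds for some i ≥ 1, so T(i) = -(-3)^i(i + 2) + 2.
Then T(i+1) = T(i) + ((-3)^i(4i + 11)) = (-(-3)^i(i + 2) + 2) + ((-3)^i(4i + 11)).
Simplifying, T(i+1) = -(-3)^(i + 1)i + (-3)^(i + 2) + 2 = -(-3)^(i+1)((i+1) + 2) + 2,
which is the closed form with r = i+1.
By induction, the statement is established for all r ≥ 1.

T(r) = -(-3)^r(r + 2) + 2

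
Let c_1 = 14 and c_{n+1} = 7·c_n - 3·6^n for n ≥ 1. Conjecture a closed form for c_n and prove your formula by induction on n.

c_n = 3·6^n - 4·7^(n - 1)

Computing the first terms: c_1 = 14, c_2 = 80, c_3 = 452. This suggests c_n = 3·6^n - 4·7^(n - 1).
For the base case n = 1: the formula gives 14 = 14 = c_1.
Suppose the result is true for n = j, so c_j = 3·6^j - 4·7^(j - 1).
Then c_{j+1} = 7·c_j - 3·6^j = 7·(3·6^j - 4·7^(j - 1)) - 3·6^j = 3·6^(j + 1) - 4·7^j = 3·6^(j+1) - 4·7^((j+1) - 1),
which is the claimed formula at n = j+1.
By induction, the statement is established for all n ≥ 1.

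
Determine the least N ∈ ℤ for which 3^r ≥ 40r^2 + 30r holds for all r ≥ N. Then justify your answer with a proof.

At r = 6: 729 < 1620, so the inequality fails and N ≥ 7. We prove 3^r ≥ 40r^2 + 30r for all r ≥ 7.
For the base case r = 7: 3^r = 2187 and 40r^2 + 30r = 2170, so 2187 ≥ 2170.
Inductive step: suppose the statement holds for some j ≥ 7, so 3^j ≥ 40j^2 + 30j.
Then 3^(j + 1) = 3·(3^j) ≥ 3·(40j^2 + 30j).
Also, for j ≥ 7 we have 3·(40j^2 + 30j) ≥ 40(j+1)^2 + 30(j+1), since 3·(40j^2 + 30j) − (40(j+1)^2 + 30(j+1)) = 80j^2 - 20j - 70, which is nonnegative for all j ≥ 7.
Combining, 3^(j + 1) ≥ 40(j+1)^2 + 30(j+1).
By induction, the statement is established for all r ≥ 7.
Hence the smallest such N is 7.

N = 7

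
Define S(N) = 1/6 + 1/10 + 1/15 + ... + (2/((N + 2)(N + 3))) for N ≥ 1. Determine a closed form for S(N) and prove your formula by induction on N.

S(N) = 2N/(3(N + 3))

We claim S(N) = 2N/(3(N + 3)) for all N ≥ 1.
Base case (N = 1): S(1) = 1/6, and the closed form gives 1/6. They agree.
For the inductive step, assume it holds for an arbitrary j ≥ 1, so S(j) = 2j/(3(j + 3)).
Then S(j+1) = S(j) + (2/((j + 3)(j + 4))) = (2j/(3(j + 3))) + (2/((j + 3)(j + 4))).
Simplifying, S(j+1) = 2(j + 1)/(3(j + 4)) = 2(j+1)/(3((j+1) + 3)),
which is the closed form with N = j+1.
This completes the induction.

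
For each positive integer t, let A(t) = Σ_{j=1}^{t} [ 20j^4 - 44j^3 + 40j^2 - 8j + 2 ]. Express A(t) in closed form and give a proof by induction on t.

A(t) = t(4t^4 - t^3 - 2t^2 + 5t + 4)

We claim A(t) = t(4t^4 - t^3 - 2t^2 + 5t + 4) for all t ≥ 1.
Base step (t = 1): A(1) = 10, and the closed form gives 10. They agree.
Inductive step: assume the claim holds for t = j, so A(j) = j(4j^4 - j^3 - 2j^2 + 5j + 4).
Then A(j+1) = A(j) + (20j^4 + 36j^3 + 28j^2 + 20j + 10) = (j(4j^4 - j^3 - 2j^2 + 5j + 4)) + (20j^4 + 36j^3 + 28j^2 + 20j + 10).
Simplifying, A(j+1) = (j + 1)(4j^4 + 15j^3 + 19j^2 + 14j + 10) = (j+1)(4(j+1)^4 - (j+1)^3 - 2(j+1)^2 + 5(j+1) + 4),
which is the closed form with t = j+1.
This completes the induction.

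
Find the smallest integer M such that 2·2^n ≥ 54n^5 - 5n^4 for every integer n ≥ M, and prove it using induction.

At n = 29: 1073741824 < 1104065641, so the inequality fails and M ≥ 30. We prove 2·2^n ≥ 54n^5 - 5n^4 for all n ≥ 30.
For the base case n = 30: 2·2^n = 2147483648 and 54n^5 - 5n^4 = 1308150000, so 2147483648 ≥ 1308150000.
Inductive step: suppose the statement holds for some r ≥ 30, so 2·2^r ≥ 54r^5 - 5r^4.
Then 2·2^(r + 1) = 2·(2·2^r) ≥ 2·(54r^5 - 5r^4).
Also, for r ≥ 30 we have 2·(54r^5 - 5r^4) ≥ 54(r+1)^5 - 5(r+1)^4, since 2·(54r^5 - 5r^4) − (54(r+1)^5 - 5(r+1)^4) = 54r^5 - 275r^4 - 520r^3 - 510r^2 - 250r - 49, which is nonnegative for all r ≥ 30.
Combining, 2·2^(r + 1) ≥ 54(r+1)^5 - 5(r+1)^4.
By induction, the statement is established for all n ≥ 30.
Hence the smallest such M is 30.

M = 30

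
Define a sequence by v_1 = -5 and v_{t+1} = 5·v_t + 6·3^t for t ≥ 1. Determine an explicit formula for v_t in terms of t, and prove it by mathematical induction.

v_t = -3^(t + 1) + 4·5^(t - 1)

Computing the first terms: v_1 = -5, v_2 = -7, v_3 = 19. This suggests v_t = -3^(t + 1) + 4·5^(t - 1).
When t = 1: the formula gives -5 = -5 = v_1.
Inductive step: assume the claim holds for t = i, so v_i = -3^(i + 1) + 4·5^(i - 1).
Then v_{i+1} = 5·v_i + 6·3^i = 5·(-3^(i + 1) + 4·5^(i - 1)) + 6·3^i = -3^(i + 2) + 4·5^i = -3^((i+1) + 1) + 4·5^((i+1) - 1),
which is the claimed formula at t = i+1.
By the principle of mathematical induction, the result holds for all t ≥ 1.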